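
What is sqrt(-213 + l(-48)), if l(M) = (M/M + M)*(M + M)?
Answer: sqrt(4299) ≈ 65.567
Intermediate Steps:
l(M) = 2*M*(1 + M) (l(M) = (1 + M)*(2*M) = 2*M*(1 + M))
sqrt(-213 + l(-48)) = sqrt(-213 + 2*(-48)*(1 - 48)) = sqrt(-213 + 2*(-48)*(-47)) = sqrt(-213 + 4512) = sqrt(4299)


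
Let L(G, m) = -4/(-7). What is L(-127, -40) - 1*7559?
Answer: -52909/7 ≈ -7558.4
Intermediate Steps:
L(G, m) = 4/7 (L(G, m) = -4*(-1/7) = 4/7)
L(-127, -40) - 1*7559 = 4/7 - 1*7559 = 4/7 - 7559 = -52909/7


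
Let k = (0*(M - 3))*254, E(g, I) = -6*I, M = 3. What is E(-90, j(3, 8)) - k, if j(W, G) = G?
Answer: -48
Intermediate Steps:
k = 0 (k = (0*(3 - 3))*254 = (0*0)*254 = 0*254 = 0)
E(-90, j(3, 8)) - k = -6*8 - 1*0 = -48 + 0 = -48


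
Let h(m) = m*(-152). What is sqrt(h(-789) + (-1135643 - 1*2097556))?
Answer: 3*I*sqrt(345919) ≈ 1764.4*I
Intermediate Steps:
h(m) = -152*m
sqrt(h(-789) + (-1135643 - 1*2097556)) = sqrt(-152*(-789) + (-1135643 - 1*2097556)) = sqrt(119928 + (-1135643 - 2097556)) = sqrt(119928 - 3233199) = sqrt(-3113271) = 3*I*sqrt(345919)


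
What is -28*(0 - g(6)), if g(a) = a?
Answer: 168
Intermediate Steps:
-28*(0 - g(6)) = -28*(0 - 1*6) = -28*(0 - 6) = -28*(-6) = 168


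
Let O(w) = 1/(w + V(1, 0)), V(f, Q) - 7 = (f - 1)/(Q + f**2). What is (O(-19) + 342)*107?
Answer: 439021/12 ≈ 36585.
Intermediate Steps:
V(f, Q) = 7 + (-1 + f)/(Q + f**2) (V(f, Q) = 7 + (f - 1)/(Q + f**2) = 7 + (-1 + f)/(Q + f**2))
O(w) = 1/(7 + w) (O(w) = 1/(w + (-1 + 1 + 7*0 + 7*1**2)/(0 + 1**2)) = 1/(w + (-1 + 1 + 0 + 7*1)/(0 + 1)) = 1/(w + (-1 + 1 + 0 + 7)/1) = 1/(w + 1*7) = 1/(w + 7) = 1/(7 + w))
(O(-19) + 342)*107 = (1/(7 - 19) + 342)*107 = (1/(-12) + 342)*107 = (-1/12 + 342)*107 = (4103/12)*107 = 439021/12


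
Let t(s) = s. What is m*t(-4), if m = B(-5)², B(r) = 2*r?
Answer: -400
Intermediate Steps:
m = 100 (m = (2*(-5))² = (-10)² = 100)
m*t(-4) = 100*(-4) = -400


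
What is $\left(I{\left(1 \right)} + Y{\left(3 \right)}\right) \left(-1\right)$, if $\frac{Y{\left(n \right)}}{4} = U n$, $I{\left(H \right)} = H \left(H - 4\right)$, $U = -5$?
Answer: $63$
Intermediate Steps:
$I{\left(H \right)} = H \left(-4 + H\right)$
$Y{\left(n \right)} = - 20 n$ ($Y{\left(n \right)} = 4 \left(- 5 n\right) = - 20 n$)
$\left(I{\left(1 \right)} + Y{\left(3 \right)}\right) \left(-1\right) = \left(1 \left(-4 + 1\right) - 60\right) \left(-1\right) = \left(1 \left(-3\right) - 60\right) \left(-1\right) = \left(-3 - 60\right) \left(-1\right) = \left(-63\right) \left(-1\right) = 63$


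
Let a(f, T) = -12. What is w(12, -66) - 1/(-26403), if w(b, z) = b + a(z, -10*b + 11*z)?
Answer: 1/26403 ≈ 3.7875e-5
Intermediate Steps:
w(b, z) = -12 + b (w(b, z) = b - 12 = -12 + b)
w(12, -66) - 1/(-26403) = (-12 + 12) - 1/(-26403) = 0 - 1*(-1/26403) = 0 + 1/26403 = 1/26403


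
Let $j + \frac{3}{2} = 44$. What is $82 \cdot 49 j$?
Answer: $170765$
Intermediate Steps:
$j = \frac{85}{2}$ ($j = - \frac{3}{2} + 44 = \frac{85}{2} \approx 42.5$)
$82 \cdot 49 j = 82 \cdot 49 \cdot \frac{85}{2} = 4018 \cdot \frac{85}{2} = 170765$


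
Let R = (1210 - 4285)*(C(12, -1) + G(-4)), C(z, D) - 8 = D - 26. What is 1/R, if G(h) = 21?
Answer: -1/6150 ≈ -0.00016260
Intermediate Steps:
C(z, D) = -18 + D (C(z, D) = 8 + (D - 26) = 8 + (-26 + D) = -18 + D)
R = -6150 (R = (1210 - 4285)*((-18 - 1) + 21) = -3075*(-19 + 21) = -3075*2 = -6150)
1/R = 1/(-6150) = -1/6150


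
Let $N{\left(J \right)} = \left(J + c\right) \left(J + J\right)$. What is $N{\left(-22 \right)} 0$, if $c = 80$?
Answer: $0$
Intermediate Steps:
$N{\left(J \right)} = 2 J \left(80 + J\right)$ ($N{\left(J \right)} = \left(J + 80\right) \left(J + J\right) = \left(80 + J\right) 2 J = 2 J \left(80 + J\right)$)
$N{\left(-22 \right)} 0 = 2 \left(-22\right) \left(80 - 22\right) 0 = 2 \left(-22\right) 58 \cdot 0 = \left(-2552\right) 0 = 0$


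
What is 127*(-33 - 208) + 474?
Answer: -30133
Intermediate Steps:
127*(-33 - 208) + 474 = 127*(-241) + 474 = -30607 + 474 = -30133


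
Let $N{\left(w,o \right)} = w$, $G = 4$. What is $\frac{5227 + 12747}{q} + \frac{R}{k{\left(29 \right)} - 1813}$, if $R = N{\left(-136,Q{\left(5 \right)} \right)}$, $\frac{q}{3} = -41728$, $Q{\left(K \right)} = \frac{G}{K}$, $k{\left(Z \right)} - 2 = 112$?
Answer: $- \frac{6756401}{106343808} \approx -0.063534$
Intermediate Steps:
$k{\left(Z \right)} = 114$ ($k{\left(Z \right)} = 2 + 112 = 114$)
$Q{\left(K \right)} = \frac{4}{K}$
$q = -125184$ ($q = 3 \left(-41728\right) = -125184$)
$R = -136$
$\frac{5227 + 12747}{q} + \frac{R}{k{\left(29 \right)} - 1813} = \frac{5227 + 12747}{-125184} - \frac{136}{114 - 1813} = 17974 \left(- \frac{1}{125184}\right) - \frac{136}{114 - 1813} = - \frac{8987}{62592} - \frac{136}{-1699} = - \frac{8987}{62592} - - \frac{136}{1699} = - \frac{8987}{62592} + \frac{136}{1699} = - \frac{6756401}{106343808}$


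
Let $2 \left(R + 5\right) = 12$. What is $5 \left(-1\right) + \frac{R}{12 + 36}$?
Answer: $- \frac{239}{48} \approx -4.9792$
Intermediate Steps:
$R = 1$ ($R = -5 + \frac{1}{2} \cdot 12 = -5 + 6 = 1$)
$5 \left(-1\right) + \frac{R}{12 + 36} = 5 \left(-1\right) + 1 \frac{1}{12 + 36} = -5 + 1 \cdot \frac{1}{48} = -5 + \frac{1}{48} = - \frac{239}{48}$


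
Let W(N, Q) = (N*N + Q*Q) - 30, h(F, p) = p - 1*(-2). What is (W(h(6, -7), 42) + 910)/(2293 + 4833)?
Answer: 2669/7126 ≈ 0.37454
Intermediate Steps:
h(F, p) = 2 + p (h(F, p) = p + 2 = 2 + p)
W(N, Q) = -30 + N² + Q² (W(N, Q) = (N² + Q²) - 30 = -30 + N² + Q²)
(W(h(6, -7), 42) + 910)/(2293 + 4833) = ((-30 + (2 - 7)² + 42²) + 910)/(2293 + 4833) = ((-30 + (-5)² + 1764) + 910)/7126 = ((-30 + 25 + 1764) + 910)*(1/7126) = (1759 + 910)*(1/7126) = 2669*(1/7126) = 2669/7126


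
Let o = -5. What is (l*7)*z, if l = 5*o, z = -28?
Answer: 4900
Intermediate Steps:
l = -25 (l = 5*(-5) = -25)
(l*7)*z = -25*7*(-28) = -175*(-28) = 4900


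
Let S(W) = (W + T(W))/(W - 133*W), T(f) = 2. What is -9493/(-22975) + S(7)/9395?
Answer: 5493889091/13296367700 ≈ 0.41319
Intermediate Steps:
S(W) = -(2 + W)/(132*W) (S(W) = (W + 2)/(W - 133*W) = (2 + W)/((-132*W)) = (2 + W)*(-1/(132*W)) = -(2 + W)/(132*W))
-9493/(-22975) + S(7)/9395 = -9493/(-22975) + ((1/132)*(-2 - 1*7)/7)/9395 = -9493*(-1/22975) + ((1/132)*(⅐)*(-2 - 7))*(1/9395) = 9493/22975 + ((1/132)*(⅐)*(-9))*(1/9395) = 9493/22975 - 3/308*1/9395 = 9493/22975 - 3/2893660 = 5493889091/13296367700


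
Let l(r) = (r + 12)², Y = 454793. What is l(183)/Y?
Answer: 38025/454793 ≈ 0.083609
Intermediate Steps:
l(r) = (12 + r)²
l(183)/Y = (12 + 183)²/454793 = 195²*(1/454793) = 38025*(1/454793) = 38025/454793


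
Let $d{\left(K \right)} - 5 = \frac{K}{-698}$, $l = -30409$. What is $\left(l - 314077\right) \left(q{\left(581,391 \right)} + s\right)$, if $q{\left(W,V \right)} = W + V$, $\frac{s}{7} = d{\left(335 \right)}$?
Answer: $- \frac{120663283463}{349} \approx -3.4574 \cdot 10^{8}$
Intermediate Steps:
$d{\left(K \right)} = 5 - \frac{K}{698}$ ($d{\left(K \right)} = 5 + \frac{K}{-698} = 5 + K \left(- \frac{1}{698}\right) = 5 - \frac{K}{698}$)
$s = \frac{22085}{698}$ ($s = 7 \left(5 - \frac{335}{698}\right) = 7 \cdot \frac{3155}{698} = \frac{22085}{698} \approx 31.64$)
$q{\left(W,V \right)} = V + W$
$\left(l - 314077\right) \left(q{\left(581,391 \right)} + s\right) = \left(-30409 - 314077\right) \left(\left(391 + 581\right) + \frac{22085}{698}\right) = - 344486 \left(972 + \frac{22085}{698}\right) = \left(-344486\right) \frac{700541}{698} = - \frac{120663283463}{349}$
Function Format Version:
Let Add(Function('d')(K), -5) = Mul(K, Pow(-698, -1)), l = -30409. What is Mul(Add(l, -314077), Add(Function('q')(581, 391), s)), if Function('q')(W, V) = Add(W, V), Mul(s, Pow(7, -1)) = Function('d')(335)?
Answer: Rational(-120663283463, 349) ≈ -3.4574e+8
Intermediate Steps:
Function('d')(K) = Add(5, Mul(Rational(-1, 698), K)) (Function('d')(K) = Add(5, Mul(K, Pow(-698, -1))) = Add(5, Mul(K, Rational(-1, 698))) = Add(5, Mul(Rational(-1, 698), K)))
s = Rational(22085, 698) (s = Mul(7, Add(5, Mul(Rational(-1, 698), 335))) = Mul(7, Add(5, Rational(-335, 698))) = Mul(7, Rational(3155, 698)) = Rational(22085, 698) ≈ 31.640)
Function('q')(W, V) = Add(V, W)
Mul(Add(l, -314077), Add(Function('q')(581, 391), s)) = Mul(Add(-30409, -314077), Add(Add(391, 581), Rational(22085, 698))) = Mul(-344486, Add(972, Rational(22085, 698))) = Mul(-344486, Rational(700541, 698)) = Rational(-120663283463, 349)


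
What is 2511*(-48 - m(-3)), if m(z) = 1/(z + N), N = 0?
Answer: -119691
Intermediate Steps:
m(z) = 1/z (m(z) = 1/(z + 0) = 1/z)
2511*(-48 - m(-3)) = 2511*(-48 - 1/(-3)) = 2511*(-48 - 1*(-1/3)) = 2511*(-48 + 1/3) = 2511*(-143/3) = -119691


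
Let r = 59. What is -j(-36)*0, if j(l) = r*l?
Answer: 0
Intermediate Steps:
j(l) = 59*l
-j(-36)*0 = -59*(-36)*0 = -1*(-2124)*0 = 2124*0 = 0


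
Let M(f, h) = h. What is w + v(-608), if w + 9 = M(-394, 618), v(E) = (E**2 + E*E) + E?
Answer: 739329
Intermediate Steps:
v(E) = E + 2*E**2 (v(E) = (E**2 + E**2) + E = 2*E**2 + E = E + 2*E**2)
w = 609 (w = -9 + 618 = 609)
w + v(-608) = 609 - 608*(1 + 2*(-608)) = 609 - 608*(1 - 1216) = 609 - 608*(-1215) = 609 + 738720 = 739329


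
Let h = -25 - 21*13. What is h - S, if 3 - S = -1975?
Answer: -2276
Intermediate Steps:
S = 1978 (S = 3 - 1*(-1975) = 3 + 1975 = 1978)
h = -298 (h = -25 - 273 = -298)
h - S = -298 - 1*1978 = -298 - 1978 = -2276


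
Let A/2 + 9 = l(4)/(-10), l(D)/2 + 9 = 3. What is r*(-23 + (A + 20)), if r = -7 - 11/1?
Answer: 1674/5 ≈ 334.80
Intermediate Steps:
l(D) = -12 (l(D) = -18 + 2*3 = -18 + 6 = -12)
A = -78/5 (A = -18 + 2*(-12/(-10)) = -18 + 2*(-12*(-⅒)) = -18 + 2*(6/5) = -18 + 12/5 = -78/5 ≈ -15.600)
r = -18 (r = -7 - 11*1 = -7 - 11 = -18)
r*(-23 + (A + 20)) = -18*(-23 + (-78/5 + 20)) = -18*(-23 + 22/5) = -18*(-93/5) = 1674/5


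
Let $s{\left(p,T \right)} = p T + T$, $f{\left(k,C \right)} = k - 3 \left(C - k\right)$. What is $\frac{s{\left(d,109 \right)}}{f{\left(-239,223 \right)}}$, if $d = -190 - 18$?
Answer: $\frac{22563}{1625} \approx 13.885$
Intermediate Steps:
$f{\left(k,C \right)} = - 3 C + 4 k$ ($f{\left(k,C \right)} = k - \left(- 3 k + 3 C\right) = - 3 C + 4 k$)
$d = -208$
$s{\left(p,T \right)} = T + T p$ ($s{\left(p,T \right)} = T p + T = T + T p$)
$\frac{s{\left(d,109 \right)}}{f{\left(-239,223 \right)}} = \frac{109 \left(1 - 208\right)}{\left(-3\right) 223 + 4 \left(-239\right)} = \frac{109 \left(-207\right)}{-669 - 956} = - \frac{22563}{-1625} = \left(-22563\right) \left(- \frac{1}{1625}\right) = \frac{22563}{1625}$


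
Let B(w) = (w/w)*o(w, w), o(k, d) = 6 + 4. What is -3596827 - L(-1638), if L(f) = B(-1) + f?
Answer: -3595199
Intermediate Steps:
o(k, d) = 10
B(w) = 10 (B(w) = (w/w)*10 = 1*10 = 10)
L(f) = 10 + f
-3596827 - L(-1638) = -3596827 - (10 - 1638) = -3596827 - 1*(-1628) = -3596827 + 1628 = -3595199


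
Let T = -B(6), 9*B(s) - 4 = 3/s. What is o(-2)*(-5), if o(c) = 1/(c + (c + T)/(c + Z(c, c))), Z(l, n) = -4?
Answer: 60/19 ≈ 3.1579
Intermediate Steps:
B(s) = 4/9 + 1/(3*s) (B(s) = 4/9 + (3/s)/9 = 4/9 + 1/(3*s))
T = -½ (T = -(3 + 4*6)/(9*6) = -(3 + 24)/(9*6) = -27/(9*6) = -1*½ = -½ ≈ -0.50000)
o(c) = 1/(c + (-½ + c)/(-4 + c)) (o(c) = 1/(c + (c - ½)/(c - 4)) = 1/(c + (-½ + c)/(-4 + c)))
o(-2)*(-5) = (2*(-4 - 2)/(-1 - 6*(-2) + 2*(-2)²))*(-5) = (2*(-6)/(-1 + 12 + 2*4))*(-5) = (2*(-6)/(-1 + 12 + 8))*(-5) = (2*(-6)/19)*(-5) = (2*(1/19)*(-6))*(-5) = -12/19*(-5) = 60/19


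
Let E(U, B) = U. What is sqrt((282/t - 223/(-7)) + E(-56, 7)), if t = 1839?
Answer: I*sqrt(441711249)/4291 ≈ 4.8979*I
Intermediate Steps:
sqrt((282/t - 223/(-7)) + E(-56, 7)) = sqrt((282/1839 - 223/(-7)) - 56) = sqrt((282*(1/1839) - 223*(-1/7)) - 56) = sqrt((94/613 + 223/7) - 56) = sqrt(137357/4291 - 56) = sqrt(-102939/4291) = I*sqrt(441711249)/4291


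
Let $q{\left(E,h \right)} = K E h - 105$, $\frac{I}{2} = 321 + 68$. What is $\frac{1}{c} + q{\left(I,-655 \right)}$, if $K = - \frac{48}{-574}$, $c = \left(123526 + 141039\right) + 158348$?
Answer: $- \frac{5185038139048}{121376031} \approx -42719.0$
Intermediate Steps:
$c = 422913$ ($c = 264565 + 158348 = 422913$)
$K = \frac{24}{287}$ ($K = \left(-48\right) \left(- \frac{1}{574}\right) = \frac{24}{287} \approx 0.083624$)
$I = 778$ ($I = 2 \left(321 + 68\right) = 2 \cdot 389 = 778$)
$q{\left(E,h \right)} = -105 + \frac{24 E h}{287}$ ($q{\left(E,h \right)} = \frac{24 E}{287} h - 105 = \frac{24 E h}{287} - 105 = -105 + \frac{24 E h}{287}$)
$\frac{1}{c} + q{\left(I,-655 \right)} = \frac{1}{422913} + \left(-105 + \frac{24}{287} \cdot 778 \left(-655\right)\right) = \frac{1}{422913} - \frac{12260295}{287} = - \frac{5185038139048}{121376031}$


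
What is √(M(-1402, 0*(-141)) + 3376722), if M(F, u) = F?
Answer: 2*√843830 ≈ 1837.2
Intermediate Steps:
√(M(-1402, 0*(-141)) + 3376722) = √(-1402 + 3376722) = √3375320 = 2*√843830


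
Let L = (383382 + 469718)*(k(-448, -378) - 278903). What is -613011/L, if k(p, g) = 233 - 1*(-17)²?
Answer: 613011/237979922900 ≈ 2.5759e-6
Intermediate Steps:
k(p, g) = -56 (k(p, g) = 233 - 1*289 = 233 - 289 = -56)
L = -237979922900 (L = (383382 + 469718)*(-56 - 278903) = 853100*(-278959) = -237979922900)
-613011/L = -613011/(-237979922900) = -613011*(-1/237979922900) = 613011/237979922900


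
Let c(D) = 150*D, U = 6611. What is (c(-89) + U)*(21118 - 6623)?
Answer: -97681805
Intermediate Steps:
(c(-89) + U)*(21118 - 6623) = (150*(-89) + 6611)*(21118 - 6623) = (-13350 + 6611)*14495 = -6739*14495 = -97681805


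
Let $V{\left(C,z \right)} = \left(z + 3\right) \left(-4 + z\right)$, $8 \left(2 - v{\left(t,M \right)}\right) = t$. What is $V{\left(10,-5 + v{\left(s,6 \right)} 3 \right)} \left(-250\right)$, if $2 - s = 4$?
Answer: $\frac{21375}{8} \approx 2671.9$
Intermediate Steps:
$s = -2$ ($s = 2 - 4 = -2$)
$v{\left(t,M \right)} = 2 - \frac{t}{8}$
$V{\left(C,z \right)} = \left(-4 + z\right) \left(3 + z\right)$ ($V{\left(C,z \right)} = \left(3 + z\right) \left(-4 + z\right) = \left(-4 + z\right) \left(3 + z\right)$)
$V{\left(10,-5 + v{\left(s,6 \right)} 3 \right)} \left(-250\right) = \left(-12 + \left(-5 + \left(2 - - \frac{1}{4}\right) 3\right)^{2} - \left(-5 + \left(2 - - \frac{1}{4}\right) 3\right)\right) \left(-250\right) = \left(-12 + \left(-5 + \left(2 + \frac{1}{4}\right) 3\right)^{2} - \left(-5 + \left(2 + \frac{1}{4}\right) 3\right)\right) \left(-250\right) = \left(-12 + \left(-5 + \frac{9}{4} \cdot 3\right)^{2} - \left(-5 + \frac{9}{4} \cdot 3\right)\right) \left(-250\right) = \left(-12 + \left(-5 + \frac{27}{4}\right)^{2} - \left(-5 + \frac{27}{4}\right)\right) \left(-250\right) = \left(-12 + \left(\frac{7}{4}\right)^{2} - \frac{7}{4}\right) \left(-250\right) = \left(-12 + \frac{49}{16} - \frac{7}{4}\right) \left(-250\right) = \left(- \frac{171}{16}\right) \left(-250\right) = \frac{21375}{8}$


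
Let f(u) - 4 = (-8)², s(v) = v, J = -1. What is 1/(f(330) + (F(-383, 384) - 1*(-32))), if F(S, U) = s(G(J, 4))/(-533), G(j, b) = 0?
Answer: 1/100 ≈ 0.010000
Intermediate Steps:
F(S, U) = 0 (F(S, U) = 0/(-533) = 0*(-1/533) = 0)
f(u) = 68 (f(u) = 4 + (-8)² = 4 + 64 = 68)
1/(f(330) + (F(-383, 384) - 1*(-32))) = 1/(68 + (0 - 1*(-32))) = 1/(68 + (0 + 32)) = 1/(68 + 32) = 1/100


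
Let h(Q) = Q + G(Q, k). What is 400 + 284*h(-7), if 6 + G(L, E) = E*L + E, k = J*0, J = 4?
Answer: -3292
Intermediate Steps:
k = 0 (k = 4*0 = 0)
G(L, E) = -6 + E + E*L (G(L, E) = -6 + (E*L + E) = -6 + (E + E*L) = -6 + E + E*L)
h(Q) = -6 + Q (h(Q) = Q + (-6 + 0 + 0*Q) = Q + (-6 + 0 + 0) = Q - 6 = -6 + Q)
400 + 284*h(-7) = 400 + 284*(-6 - 7) = 400 + 284*(-13) = 400 - 3692 = -3292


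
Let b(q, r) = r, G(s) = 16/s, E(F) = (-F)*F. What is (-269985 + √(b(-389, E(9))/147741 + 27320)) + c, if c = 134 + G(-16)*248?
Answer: -270099 + √547589201291/4477 ≈ -2.6993e+5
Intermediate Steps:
E(F) = -F²
c = -114 (c = 134 + (16/(-16))*248 = 134 + (16*(-1/16))*248 = 134 - 1*248 = 134 - 248 = -114)
(-269985 + √(b(-389, E(9))/147741 + 27320)) + c = (-269985 + √(-1*9²/147741 + 27320)) - 114 = (-269985 + √(-1*81*(1/147741) + 27320)) - 114 = (-269985 + √(-81*1/147741 + 27320)) - 114 = (-269985 + √(-27/49247 + 27320)) - 114 = (-269985 + √(1345428013/49247)) - 114 = (-269985 + √547589201291/4477) - 114 = -270099 + √547589201291/4477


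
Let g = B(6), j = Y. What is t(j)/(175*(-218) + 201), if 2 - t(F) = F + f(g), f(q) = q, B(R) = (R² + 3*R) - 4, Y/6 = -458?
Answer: -2700/37949 ≈ -0.071148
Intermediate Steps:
Y = -2748 (Y = 6*(-458) = -2748)
j = -2748
B(R) = -4 + R² + 3*R
g = 50 (g = -4 + 6² + 3*6 = -4 + 36 + 18 = 50)
t(F) = -48 - F (t(F) = 2 - (F + 50) = 2 - (50 + F) = 2 + (-50 - F) = -48 - F)
t(j)/(175*(-218) + 201) = (-48 - 1*(-2748))/(175*(-218) + 201) = (-48 + 2748)/(-38150 + 201) = 2700/(-37949) = 2700*(-1/37949) = -2700/37949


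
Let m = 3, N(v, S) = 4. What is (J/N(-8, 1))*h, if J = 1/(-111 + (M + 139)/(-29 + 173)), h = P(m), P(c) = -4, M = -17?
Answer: 72/7931 ≈ 0.0090783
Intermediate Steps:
h = -4
J = -72/7931 (J = 1/(-111 + (-17 + 139)/(-29 + 173)) = 1/(-111 + 122/144) = 1/(-111 + 122*(1/144)) = 1/(-111 + 61/72) = 1/(-7931/72) = -72/7931 ≈ -0.0090783)
(J/N(-8, 1))*h = -72/7931/4*(-4) = -72/7931*¼*(-4) = -18/7931*(-4) = 72/7931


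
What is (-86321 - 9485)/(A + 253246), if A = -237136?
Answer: -47903/8055 ≈ -5.9470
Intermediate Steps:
(-86321 - 9485)/(A + 253246) = (-86321 - 9485)/(-237136 + 253246) = -95806/16110 = -95806*1/16110 = -47903/8055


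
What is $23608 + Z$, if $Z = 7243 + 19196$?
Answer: $50047$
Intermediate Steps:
$Z = 26439$
$23608 + Z = 23608 + 26439 = 50047$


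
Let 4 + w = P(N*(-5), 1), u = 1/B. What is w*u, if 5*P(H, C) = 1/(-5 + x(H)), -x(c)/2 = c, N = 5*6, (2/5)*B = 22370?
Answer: -5899/82489375 ≈ -7.1512e-5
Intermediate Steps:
B = 55925 (B = (5/2)*22370 = 55925)
N = 30
x(c) = -2*c
u = 1/55925 ≈ 1.7881e-5
P(H, C) = 1/(5*(-5 - 2*H))
w = -5899/1475 (w = -4 - 1/(25 + 10*(30*(-5))) = -4 - 1/(25 + 10*(-150)) = -4 - 1/(25 - 1500) = -4 - 1/(-1475) = -4 - 1*(-1/1475) = -4 + 1/1475 = -5899/1475 ≈ -3.9993)
w*u = -5899/1475*1/55925 = -5899/82489375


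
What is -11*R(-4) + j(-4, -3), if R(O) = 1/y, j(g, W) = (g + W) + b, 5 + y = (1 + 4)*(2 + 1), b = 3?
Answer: -51/10 ≈ -5.1000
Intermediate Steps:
y = 10 (y = -5 + (1 + 4)*(2 + 1) = -5 + 5*3 = -5 + 15 = 10)
j(g, W) = 3 + W + g (j(g, W) = (g + W) + 3 = (W + g) + 3 = 3 + W + g)
R(O) = ⅒ (R(O) = 1/10 = ⅒)
-11*R(-4) + j(-4, -3) = -11*⅒ + (3 - 3 - 4) = -11/10 - 4 = -51/10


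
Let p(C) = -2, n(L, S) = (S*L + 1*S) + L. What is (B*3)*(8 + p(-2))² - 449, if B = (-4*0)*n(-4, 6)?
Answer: -449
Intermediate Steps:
n(L, S) = L + S + L*S (n(L, S) = (L*S + S) + L = (S + L*S) + L = L + S + L*S)
B = 0 (B = (-4*0)*(-4 + 6 - 4*6) = 0*(-4 + 6 - 24) = 0*(-22) = 0)
(B*3)*(8 + p(-2))² - 449 = (0*3)*(8 - 2)² - 449 = 0*6² - 449 = 0*36 - 449 = 0 - 449 = -449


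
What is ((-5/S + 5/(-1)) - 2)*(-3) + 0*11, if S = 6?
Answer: 47/2 ≈ 23.500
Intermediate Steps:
((-5/S + 5/(-1)) - 2)*(-3) + 0*11 = ((-5/6 + 5/(-1)) - 2)*(-3) + 0*11 = ((-5*⅙ + 5*(-1)) - 2)*(-3) + 0 = ((-⅚ - 5) - 2)*(-3) + 0 = (-35/6 - 2)*(-3) + 0 = -47/6*(-3) + 0 = 47/2 + 0 = 47/2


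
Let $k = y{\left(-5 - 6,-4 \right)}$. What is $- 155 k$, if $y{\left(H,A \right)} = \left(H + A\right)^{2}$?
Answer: $-34875$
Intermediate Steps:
$y{\left(H,A \right)} = \left(A + H\right)^{2}$
$k = 225$ ($k = \left(-4 - 11\right)^{2} = \left(-15\right)^{2} = 225$)
$- 155 k = \left(-155\right) 225 = -34875$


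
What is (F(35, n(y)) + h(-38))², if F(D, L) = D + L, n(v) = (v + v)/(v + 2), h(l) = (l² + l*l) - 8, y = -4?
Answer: 8520561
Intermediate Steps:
h(l) = -8 + 2*l² (h(l) = (l² + l²) - 8 = 2*l² - 8 = -8 + 2*l²)
n(v) = 2*v/(2 + v) (n(v) = (2*v)/(2 + v) = 2*v/(2 + v))
(F(35, n(y)) + h(-38))² = ((35 + 2*(-4)/(2 - 4)) + (-8 + 2*(-38)²))² = ((35 + 2*(-4)/(-2)) + (-8 + 2*1444))² = ((35 + 2*(-4)*(-½)) + (-8 + 2888))² = ((35 + 4) + 2880)² = (39 + 2880)² = 2919² = 8520561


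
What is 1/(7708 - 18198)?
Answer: -1/10490 ≈ -9.5329e-5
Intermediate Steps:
1/(7708 - 18198) = 1/(-10490) = -1/10490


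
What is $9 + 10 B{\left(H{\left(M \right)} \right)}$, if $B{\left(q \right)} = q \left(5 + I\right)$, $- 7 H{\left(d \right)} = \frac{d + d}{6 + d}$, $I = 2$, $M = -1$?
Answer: $13$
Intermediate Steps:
$H{\left(d \right)} = - \frac{2 d}{7 \left(6 + d\right)}$ ($H{\left(d \right)} = - \frac{\left(d + d\right) \frac{1}{6 + d}}{7} = - \frac{2 d \frac{1}{6 + d}}{7} = - \frac{2 d}{7 \left(6 + d\right)}$)
$B{\left(q \right)} = 7 q$ ($B{\left(q \right)} = q \left(5 + 2\right) = q 7 = 7 q$)
$9 + 10 B{\left(H{\left(M \right)} \right)} = 9 + 10 \cdot 7 \left(\left(-2\right) \left(-1\right) \frac{1}{42 + 7 \left(-1\right)}\right) = 9 + 10 \cdot 7 \left(\left(-2\right) \left(-1\right) \frac{1}{42 - 7}\right) = 9 + 10 \cdot 7 \left(\left(-2\right) \left(-1\right) \frac{1}{35}\right) = 9 + 10 \cdot 7 \cdot \frac{2}{35} = 9 + 10 \cdot \frac{2}{5} = 9 + 4 = 13$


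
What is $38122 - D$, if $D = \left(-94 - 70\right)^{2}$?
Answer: $11226$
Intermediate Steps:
$D = 26896$ ($D = \left(-164\right)^{2} = 26896$)
$38122 - D = 38122 - 26896 = 11226$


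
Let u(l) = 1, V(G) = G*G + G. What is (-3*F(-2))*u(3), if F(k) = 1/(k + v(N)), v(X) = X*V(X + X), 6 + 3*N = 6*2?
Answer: -3/38 ≈ -0.078947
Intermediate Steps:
V(G) = G + G² (V(G) = G² + G = G + G²)
N = 2 (N = -2 + (6*2)/3 = -2 + (⅓)*12 = -2 + 4 = 2)
v(X) = 2*X²*(1 + 2*X) (v(X) = X*((X + X)*(1 + (X + X))) = X*((2*X)*(1 + 2*X)) = X*(2*X*(1 + 2*X)) = 2*X²*(1 + 2*X))
F(k) = 1/(40 + k) (F(k) = 1/(k + 2²*(2 + 4*2)) = 1/(k + 4*(2 + 8)) = 1/(k + 4*10) = 1/(k + 40) = 1/(40 + k))
(-3*F(-2))*u(3) = -3/(40 - 2)*1 = -3/38*1 = -3/38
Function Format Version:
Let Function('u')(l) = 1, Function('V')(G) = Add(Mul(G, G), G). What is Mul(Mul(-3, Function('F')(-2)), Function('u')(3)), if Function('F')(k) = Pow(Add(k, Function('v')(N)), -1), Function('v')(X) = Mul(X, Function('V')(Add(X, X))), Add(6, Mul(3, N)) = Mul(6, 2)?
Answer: Rational(-3, 38) ≈ -0.078947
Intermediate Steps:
Function('V')(G) = Add(G, Pow(G, 2)) (Function('V')(G) = Add(Pow(G, 2), G) = Add(G, Pow(G, 2)))
N = 2 (N = Add(-2, Mul(Rational(1, 3), Mul(6, 2))) = Add(-2, Mul(Rational(1, 3), 12)) = Add(-2, 4) = 2)
Function('v')(X) = Mul(2, Pow(X, 2), Add(1, Mul(2, X))) (Function('v')(X) = Mul(X, Mul(Add(X, X), Add(1, Add(X, X)))) = Mul(X, Mul(Mul(2, X), Add(1, Mul(2, X)))) = Mul(X, Mul(2, X, Add(1, Mul(2, X)))) = Mul(2, Pow(X, 2), Add(1, Mul(2, X))))
Function('F')(k) = Pow(Add(40, k), -1) (Function('F')(k) = Pow(Add(k, Mul(Pow(2, 2), Add(2, Mul(4, 2)))), -1) = Pow(Add(k, Mul(4, Add(2, 8))), -1) = Pow(Add(k, Mul(4, 10)), -1) = Pow(Add(k, 40), -1) = Pow(Add(40, k), -1))
Mul(Mul(-3, Function('F')(-2)), Function('u')(3)) = Mul(Mul(-3, Pow(Add(40, -2), -1)), 1) = Mul(Mul(-3, Pow(38, -1)), 1) = Mul(Mul(-3, Rational(1, 38)), 1) = Mul(Rational(-3, 38), 1) = Rational(-3, 38)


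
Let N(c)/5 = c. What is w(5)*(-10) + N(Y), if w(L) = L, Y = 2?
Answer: -40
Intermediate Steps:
N(c) = 5*c
w(5)*(-10) + N(Y) = 5*(-10) + 5*2 = -50 + 10 = -40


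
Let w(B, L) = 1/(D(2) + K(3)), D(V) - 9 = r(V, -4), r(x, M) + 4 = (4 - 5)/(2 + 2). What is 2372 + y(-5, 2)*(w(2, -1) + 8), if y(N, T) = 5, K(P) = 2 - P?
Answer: 7240/3 ≈ 2413.3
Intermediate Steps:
r(x, M) = -17/4 (r(x, M) = -4 + (4 - 5)/(2 + 2) = -4 - 1/4 = -17/4)
D(V) = 19/4 (D(V) = 9 - 17/4 = 19/4)
w(B, L) = 4/15 (w(B, L) = 1/(19/4 + (2 - 1*3)) = 1/(19/4 + (2 - 3)) = 1/(19/4 - 1) = 1/(15/4) = 4/15)
2372 + y(-5, 2)*(w(2, -1) + 8) = 2372 + 5*(4/15 + 8) = 2372 + 5*(124/15) = 2372 + 124/3 = 7240/3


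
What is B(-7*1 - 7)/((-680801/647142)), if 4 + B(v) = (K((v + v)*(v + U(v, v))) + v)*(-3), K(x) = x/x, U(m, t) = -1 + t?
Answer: -22649970/680801 ≈ -33.270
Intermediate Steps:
K(x) = 1
B(v) = -7 - 3*v (B(v) = -4 + (1 + v)*(-3) = -4 + (-3 - 3*v) = -7 - 3*v)
B(-7*1 - 7)/((-680801/647142)) = (-7 - 3*(-7*1 - 7))/((-680801/647142)) = (-7 - 3*(-7 - 7))/((-680801*1/647142)) = (-7 - 3*(-14))/(-680801/647142) = (-7 + 42)*(-647142/680801) = 35*(-647142/680801) = -22649970/680801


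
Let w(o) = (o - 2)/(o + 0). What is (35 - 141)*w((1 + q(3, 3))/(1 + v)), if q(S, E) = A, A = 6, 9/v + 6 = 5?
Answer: -2438/7 ≈ -348.29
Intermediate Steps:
v = -9 (v = 9/(-6 + 5) = 9/(-1) = 9*(-1) = -9)
q(S, E) = 6
w(o) = (-2 + o)/o
(35 - 141)*w((1 + q(3, 3))/(1 + v)) = (35 - 141)*((-2 + (1 + 6)/(1 - 9))/(((1 + 6)/(1 - 9)))) = -106*(-2 + 7/(-8))/(7/(-8)) = -106*(-2 + 7*(-⅛))/(7*(-⅛)) = -106*(-2 - 7/8)/(-7/8) = -(-848)*(-23)/(7*8) = -106*23/7 = -2438/7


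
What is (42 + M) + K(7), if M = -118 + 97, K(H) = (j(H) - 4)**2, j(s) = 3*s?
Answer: 310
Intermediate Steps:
K(H) = (-4 + 3*H)**2 (K(H) = (3*H - 4)**2 = (-4 + 3*H)**2)
M = -21
(42 + M) + K(7) = (42 - 21) + (-4 + 3*7)**2 = 21 + (-4 + 21)**2 = 21 + 17**2 = 21 + 289 = 310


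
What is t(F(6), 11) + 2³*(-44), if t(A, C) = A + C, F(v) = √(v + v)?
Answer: -341 + 2*√3 ≈ -337.54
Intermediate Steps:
F(v) = √2*√v (F(v) = √(2*v) = √2*√v)
t(F(6), 11) + 2³*(-44) = (√2*√6 + 11) + 2³*(-44) = (2*√3 + 11) + 8*(-44) = (11 + 2*√3) - 352 = -341 + 2*√3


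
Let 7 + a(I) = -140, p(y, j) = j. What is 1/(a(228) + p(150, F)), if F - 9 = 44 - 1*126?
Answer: -1/220 ≈ -0.0045455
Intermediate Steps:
F = -73 (F = 9 + (44 - 1*126) = 9 + (44 - 126) = 9 - 82 = -73)
a(I) = -147 (a(I) = -7 - 140 = -147)
1/(a(228) + p(150, F)) = 1/(-147 - 73) = 1/(-220) = -1/220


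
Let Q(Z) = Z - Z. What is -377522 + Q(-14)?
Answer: -377522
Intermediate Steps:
Q(Z) = 0
-377522 + Q(-14) = -377522 + 0 = -377522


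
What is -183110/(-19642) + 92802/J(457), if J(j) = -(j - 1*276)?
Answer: -894836987/1777601 ≈ -503.40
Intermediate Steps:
J(j) = 276 - j (J(j) = -(j - 276) = -(-276 + j) = 276 - j)
-183110/(-19642) + 92802/J(457) = -183110/(-19642) + 92802/(276 - 1*457) = -183110*(-1/19642) + 92802/(276 - 457) = 91555/9821 + 92802/(-181) = 91555/9821 + 92802*(-1/181) = 91555/9821 - 92802/181 = -894836987/1777601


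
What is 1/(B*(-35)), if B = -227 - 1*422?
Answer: 1/22715 ≈ 4.4024e-5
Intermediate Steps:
B = -649 (B = -227 - 422 = -649)
1/(B*(-35)) = 1/(-649*(-35)) = 1/22715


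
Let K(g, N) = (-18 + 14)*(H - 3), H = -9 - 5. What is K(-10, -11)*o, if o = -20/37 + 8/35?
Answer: -27472/1295 ≈ -21.214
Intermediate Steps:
H = -14
o = -404/1295 (o = -20*1/37 + 8*(1/35) = -20/37 + 8/35 = -404/1295 ≈ -0.31197)
K(g, N) = 68 (K(g, N) = (-18 + 14)*(-14 - 3) = -4*(-17) = 68)
K(-10, -11)*o = 68*(-404/1295) = -27472/1295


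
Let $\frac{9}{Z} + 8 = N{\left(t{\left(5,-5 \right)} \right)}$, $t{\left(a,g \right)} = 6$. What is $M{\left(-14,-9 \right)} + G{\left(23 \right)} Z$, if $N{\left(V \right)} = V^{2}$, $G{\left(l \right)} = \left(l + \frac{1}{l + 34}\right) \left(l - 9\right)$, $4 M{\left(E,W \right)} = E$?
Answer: $\frac{3803}{38} \approx 100.08$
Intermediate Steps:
$M{\left(E,W \right)} = \frac{E}{4}$
$G{\left(l \right)} = \left(-9 + l\right) \left(l + \frac{1}{34 + l}\right)$ ($G{\left(l \right)} = \left(l + \frac{1}{34 + l}\right) \left(-9 + l\right) = \left(-9 + l\right) \left(l + \frac{1}{34 + l}\right)$)
$Z = \frac{9}{28}$ ($Z = \frac{9}{-8 + 6^{2}} = \frac{9}{-8 + 36} = \frac{9}{28} \approx 0.32143$)
$M{\left(-14,-9 \right)} + G{\left(23 \right)} Z = \frac{1}{4} \left(-14\right) + \frac{-9 + 23^{3} - 7015 + 25 \cdot 23^{2}}{34 + 23} \cdot \frac{9}{28} = - \frac{7}{2} + \frac{-9 + 12167 - 7015 + 25 \cdot 529}{57} \cdot \frac{9}{28} = - \frac{7}{2} + \frac{-9 + 12167 - 7015 + 13225}{57} \cdot \frac{9}{28} = - \frac{7}{2} + \frac{1}{57} \cdot 18368 \cdot \frac{9}{28} = - \frac{7}{2} + \frac{18368}{57} \cdot \frac{9}{28} = - \frac{7}{2} + \frac{1968}{19} = \frac{3803}{38}$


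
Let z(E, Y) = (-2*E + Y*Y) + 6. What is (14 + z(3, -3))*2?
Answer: 46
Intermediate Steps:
z(E, Y) = 6 + Y² - 2*E (z(E, Y) = (-2*E + Y²) + 6 = (Y² - 2*E) + 6 = 6 + Y² - 2*E)
(14 + z(3, -3))*2 = (14 + (6 + (-3)² - 2*3))*2 = (14 + (6 + 9 - 6))*2 = (14 + 9)*2 = 23*2 = 46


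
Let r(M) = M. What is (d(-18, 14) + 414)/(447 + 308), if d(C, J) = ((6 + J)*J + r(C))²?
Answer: 69058/755 ≈ 91.468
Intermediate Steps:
d(C, J) = (C + J*(6 + J))² (d(C, J) = ((6 + J)*J + C)² = (J*(6 + J) + C)² = (C + J*(6 + J))²)
(d(-18, 14) + 414)/(447 + 308) = ((-18 + 14² + 6*14)² + 414)/(447 + 308) = ((-18 + 196 + 84)² + 414)/755 = (262² + 414)*(1/755) = (68644 + 414)*(1/755) = 69058*(1/755) = 69058/755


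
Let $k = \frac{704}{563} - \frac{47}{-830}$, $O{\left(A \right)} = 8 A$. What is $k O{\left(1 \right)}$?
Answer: $\frac{2443124}{233645} \approx 10.457$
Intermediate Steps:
$k = \frac{610781}{467290}$ ($k = 704 \cdot \frac{1}{563} - - \frac{47}{830} = \frac{704}{563} + \frac{47}{830} = \frac{610781}{467290} \approx 1.3071$)
$k O{\left(1 \right)} = \frac{610781 \cdot 8 \cdot 1}{467290} = \frac{610781}{467290} \cdot 8 = \frac{2443124}{233645}$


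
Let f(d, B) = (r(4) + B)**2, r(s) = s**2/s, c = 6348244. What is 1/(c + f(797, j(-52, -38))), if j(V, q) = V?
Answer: 1/6350548 ≈ 1.5747e-7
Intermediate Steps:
r(s) = s
f(d, B) = (4 + B)**2
1/(c + f(797, j(-52, -38))) = 1/(6348244 + (4 - 52)**2) = 1/(6348244 + (-48)**2) = 1/(6348244 + 2304) = 1/6350548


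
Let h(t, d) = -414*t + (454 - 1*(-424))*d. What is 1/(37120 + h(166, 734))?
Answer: 1/612848 ≈ 1.6317e-6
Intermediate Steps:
h(t, d) = -414*t + 878*d (h(t, d) = -414*t + (454 + 424)*d = -414*t + 878*d)
1/(37120 + h(166, 734)) = 1/(37120 + (-414*166 + 878*734)) = 1/(37120 + (-68724 + 644452)) = 1/(37120 + 575728) = 1/612848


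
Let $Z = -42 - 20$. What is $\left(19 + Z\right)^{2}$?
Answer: $1849$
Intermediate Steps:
$Z = -62$ ($Z = -42 - 20 = -62$)
$\left(19 + Z\right)^{2} = \left(19 - 62\right)^{2} = \left(-43\right)^{2} = 1849$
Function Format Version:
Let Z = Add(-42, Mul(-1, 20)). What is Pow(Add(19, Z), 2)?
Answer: 1849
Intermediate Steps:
Z = -62 (Z = Add(-42, -20) = -62)
Pow(Add(19, Z), 2) = Pow(Add(19, -62), 2) = Pow(-43, 2) = 1849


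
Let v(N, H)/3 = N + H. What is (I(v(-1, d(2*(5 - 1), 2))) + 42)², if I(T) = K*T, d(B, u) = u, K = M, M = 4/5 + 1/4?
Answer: 815409/400 ≈ 2038.5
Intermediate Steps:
M = 21/20 (M = 4*(⅕) + 1*(¼) = ⅘ + ¼ = 21/20 ≈ 1.0500)
K = 21/20 ≈ 1.0500
v(N, H) = 3*H + 3*N (v(N, H) = 3*(N + H) = 3*(H + N) = 3*H + 3*N)
I(T) = 21*T/20
(I(v(-1, d(2*(5 - 1), 2))) + 42)² = (21*(3*2 + 3*(-1))/20 + 42)² = (21*(6 - 3)/20 + 42)² = ((21/20)*3 + 42)² = (63/20 + 42)² = (903/20)² = 815409/400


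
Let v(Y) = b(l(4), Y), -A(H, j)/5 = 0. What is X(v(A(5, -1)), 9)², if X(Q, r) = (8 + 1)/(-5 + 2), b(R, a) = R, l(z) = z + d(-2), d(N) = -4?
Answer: 9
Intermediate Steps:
A(H, j) = 0 (A(H, j) = -5*0 = 0)
l(z) = -4 + z (l(z) = z - 4 = -4 + z)
v(Y) = 0 (v(Y) = -4 + 4 = 0)
X(Q, r) = -3 (X(Q, r) = 9/(-3) = 9*(-⅓) = -3)
X(v(A(5, -1)), 9)² = (-3)² = 9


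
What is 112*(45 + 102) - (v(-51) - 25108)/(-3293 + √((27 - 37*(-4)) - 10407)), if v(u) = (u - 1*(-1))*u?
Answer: 178627306090/10854081 - 45116*I*√2558/10854081 ≈ 16457.0 - 0.21023*I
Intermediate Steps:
v(u) = u*(1 + u) (v(u) = (u + 1)*u = (1 + u)*u = u*(1 + u))
112*(45 + 102) - (v(-51) - 25108)/(-3293 + √((27 - 37*(-4)) - 10407)) = 112*(45 + 102) - (-51*(1 - 51) - 25108)/(-3293 + √((27 - 37*(-4)) - 10407)) = 112*147 - (-51*(-50) - 25108)/(-3293 + √((27 + 148) - 10407)) = 16464 - (2550 - 25108)/(-3293 + √(175 - 10407)) = 16464 - (-22558)/(-3293 + √(-10232)) = 16464 - (-22558)/(-3293 + 2*I*√2558) = 16464 + 22558/(-3293 + 2*I*√2558)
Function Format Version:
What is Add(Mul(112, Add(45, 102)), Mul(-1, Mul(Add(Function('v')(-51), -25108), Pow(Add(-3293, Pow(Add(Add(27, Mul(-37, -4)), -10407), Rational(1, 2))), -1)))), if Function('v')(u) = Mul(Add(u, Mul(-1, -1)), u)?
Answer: Add(Rational(178627306090, 10854081), Mul(Rational(-45116, 10854081), I, Pow(2558, Rational(1, 2)))) ≈ Add(16457., Mul(-0.21023, I))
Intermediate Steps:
Function('v')(u) = Mul(u, Add(1, u)) (Function('v')(u) = Mul(Add(u, 1), u) = Mul(Add(1, u), u) = Mul(u, Add(1, u)))
Add(Mul(112, Add(45, 102)), Mul(-1, Mul(Add(Function('v')(-51), -25108), Pow(Add(-3293, Pow(Add(Add(27, Mul(-37, -4)), -10407), Rational(1, 2))), -1)))) = Add(Mul(112, Add(45, 102)), Mul(-1, Mul(Add(Mul(-51, Add(1, -51)), -25108), Pow(Add(-3293, Pow(Add(Add(27, Mul(-37, -4)), -10407), Rational(1, 2))), -1)))) = Add(Mul(112, 147), Mul(-1, Mul(Add(Mul(-51, -50), -25108), Pow(Add(-3293, Pow(Add(Add(27, 148), -10407), Rational(1, 2))), -1)))) = Add(16464, Mul(-1, Mul(Add(2550, -25108), Pow(Add(-3293, Pow(Add(175, -10407), Rational(1, 2))), -1)))) = Add(16464, Mul(-1, Mul(-22558, Pow(Add(-3293, Pow(-10232, Rational(1, 2))), -1)))) = Add(16464, Mul(-1, Mul(-22558, Pow(Add(-3293, Mul(2, I, Pow(2558, Rational(1, 2)))), -1)))) = Add(16464, Mul(22558, Pow(Add(-3293, Mul(2, I, Pow(2558, Rational(1, 2)))), -1)))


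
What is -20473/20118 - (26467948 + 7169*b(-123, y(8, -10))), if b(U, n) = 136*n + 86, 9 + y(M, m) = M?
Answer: -525270901237/20118 ≈ -2.6110e+7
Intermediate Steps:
y(M, m) = -9 + M
b(U, n) = 86 + 136*n
-20473/20118 - (26467948 + 7169*b(-123, y(8, -10))) = -20473/20118 - (27084482 + 974984*(-9 + 8)) = -20473*1/20118 - (27084482 - 974984) = -20473/20118 - 7169/(1/(3692 + (86 - 136))) = -20473/20118 - 7169/(1/(3692 - 50)) = -20473/20118 - 7169/(1/3642) = -20473/20118 - 7169/1/3642 = -20473/20118 - 7169*3642 = -20473/20118 - 26109498 = -525270901237/20118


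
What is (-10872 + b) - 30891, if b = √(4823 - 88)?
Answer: -41763 + √4735 ≈ -41694.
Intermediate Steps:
b = √4735 ≈ 68.811
(-10872 + b) - 30891 = (-10872 + √4735) - 30891 = -41763 + √4735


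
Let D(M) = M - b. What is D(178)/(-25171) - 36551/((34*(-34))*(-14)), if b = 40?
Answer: -922258613/407367464 ≈ -2.2639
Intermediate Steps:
D(M) = -40 + M (D(M) = M - 1*40 = M - 40 = -40 + M)
D(178)/(-25171) - 36551/((34*(-34))*(-14)) = (-40 + 178)/(-25171) - 36551/((34*(-34))*(-14)) = 138*(-1/25171) - 36551/((-1156*(-14))) = -138/25171 - 36551/16184 = -922258613/407367464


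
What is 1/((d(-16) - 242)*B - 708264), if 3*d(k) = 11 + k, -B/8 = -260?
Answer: -3/3645272 ≈ -8.2298e-7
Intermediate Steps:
B = 2080 (B = -8*(-260) = 2080)
d(k) = 11/3 + k/3 (d(k) = (11 + k)/3 = 11/3 + k/3)
1/((d(-16) - 242)*B - 708264) = 1/(((11/3 + (1/3)*(-16)) - 242)*2080 - 708264) = 1/(((11/3 - 16/3) - 242)*2080 - 708264) = 1/((-5/3 - 242)*2080 - 708264) = 1/(-731/3*2080 - 708264) = 1/(-1520480/3 - 708264) = 1/(-3645272/3) = -3/3645272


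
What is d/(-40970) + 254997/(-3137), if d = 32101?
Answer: -10547927927/128522890 ≈ -82.070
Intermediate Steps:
d/(-40970) + 254997/(-3137) = 32101/(-40970) + 254997/(-3137) = 32101*(-1/40970) + 254997*(-1/3137) = -32101/40970 - 254997/3137 = -10547927927/128522890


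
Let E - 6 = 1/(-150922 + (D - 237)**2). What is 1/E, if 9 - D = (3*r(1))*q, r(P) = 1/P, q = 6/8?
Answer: 1566511/9399050 ≈ 0.16667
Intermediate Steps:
q = 3/4 (q = 6*(1/8) = 3/4 ≈ 0.75000)
r(P) = 1/P
D = 27/4 (D = 9 - 3/1*3/4 = 9 - 3*1*3/4 = 9 - 3*3/4 = 9 - 1*9/4 = 9 - 9/4 = 27/4 ≈ 6.7500)
E = 9399050/1566511 (E = 6 + 1/(-150922 + (27/4 - 237)**2) = 6 + 1/(-150922 + (-921/4)**2) = 6 + 1/(-150922 + 848241/16) = 6 + 1/(-1566511/16) = 6 - 16/1566511 = 9399050/1566511 ≈ 6.0000)
1/E = 1/(9399050/1566511) = 1566511/9399050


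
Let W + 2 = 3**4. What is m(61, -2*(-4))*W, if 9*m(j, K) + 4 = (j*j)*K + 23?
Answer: 784391/3 ≈ 2.6146e+5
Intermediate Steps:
W = 79 (W = -2 + 3**4 = -2 + 81 = 79)
m(j, K) = 19/9 + K*j**2/9 (m(j, K) = -4/9 + ((j*j)*K + 23)/9 = -4/9 + (j**2*K + 23)/9 = -4/9 + (K*j**2 + 23)/9 = -4/9 + (23 + K*j**2)/9 = -4/9 + (23/9 + K*j**2/9) = 19/9 + K*j**2/9)
m(61, -2*(-4))*W = (19/9 + (1/9)*(-2*(-4))*61**2)*79 = (19/9 + (1/9)*8*3721)*79 = (19/9 + 29768/9)*79 = (9929/3)*79 = 784391/3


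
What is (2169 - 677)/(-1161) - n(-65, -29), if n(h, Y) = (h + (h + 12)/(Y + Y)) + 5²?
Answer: 2545451/67338 ≈ 37.801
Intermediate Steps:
n(h, Y) = 25 + h + (12 + h)/(2*Y) (n(h, Y) = (h + (12 + h)/((2*Y))) + 25 = (h + (12 + h)*(1/(2*Y))) + 25 = (h + (12 + h)/(2*Y)) + 25 = 25 + h + (12 + h)/(2*Y))
(2169 - 677)/(-1161) - n(-65, -29) = (2169 - 677)/(-1161) - (6 + (½)*(-65) - 29*(25 - 65))/(-29) = 1492*(-1/1161) - (-1)*(6 - 65/2 - 29*(-40))/29 = -1492/1161 - (-1)*(6 - 65/2 + 1160)/29 = -1492/1161 - (-1)*2267/(29*2) = -1492/1161 - 1*(-2267/58) = -1492/1161 + 2267/58 = 2545451/67338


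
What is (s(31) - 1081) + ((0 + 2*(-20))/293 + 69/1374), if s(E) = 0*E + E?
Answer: -140915281/134194 ≈ -1050.1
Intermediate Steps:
s(E) = E (s(E) = 0 + E = E)
(s(31) - 1081) + ((0 + 2*(-20))/293 + 69/1374) = (31 - 1081) + ((0 + 2*(-20))/293 + 69/1374) = -1050 + ((0 - 40)*(1/293) + 69*(1/1374)) = -1050 + (-40*1/293 + 23/458) = -1050 + (-40/293 + 23/458) = -1050 - 11581/134194 = -140915281/134194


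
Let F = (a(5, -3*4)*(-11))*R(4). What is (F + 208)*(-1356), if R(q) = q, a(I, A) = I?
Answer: 16272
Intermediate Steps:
F = -220 (F = (5*(-11))*4 = -55*4 = -220)
(F + 208)*(-1356) = (-220 + 208)*(-1356) = -12*(-1356) = 16272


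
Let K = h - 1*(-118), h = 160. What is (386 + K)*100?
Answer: 66400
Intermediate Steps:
K = 278 (K = 160 - 1*(-118) = 160 + 118 = 278)
(386 + K)*100 = (386 + 278)*100 = 664*100 = 66400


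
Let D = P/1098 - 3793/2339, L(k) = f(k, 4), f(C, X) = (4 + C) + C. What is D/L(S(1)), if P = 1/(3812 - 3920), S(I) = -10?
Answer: 449791451/4437887616 ≈ 0.10135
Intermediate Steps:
f(C, X) = 4 + 2*C
L(k) = 4 + 2*k
P = -1/108 (P = 1/(-108) = -1/108 ≈ -0.0092593)
D = -449791451/277367976 (D = -1/108/1098 - 3793/2339 = -1/108*1/1098 - 3793*1/2339 = -1/118584 - 3793/2339 = -449791451/277367976 ≈ -1.6216)
D/L(S(1)) = -449791451/(277367976*(4 + 2*(-10))) = -449791451/(277367976*(4 - 20)) = -449791451/277367976/(-16) = -449791451/277367976*(-1/16) = 449791451/4437887616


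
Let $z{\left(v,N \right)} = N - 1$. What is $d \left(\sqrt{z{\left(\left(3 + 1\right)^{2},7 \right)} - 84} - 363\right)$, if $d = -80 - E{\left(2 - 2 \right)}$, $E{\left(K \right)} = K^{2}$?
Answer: $29040 - 80 i \sqrt{78} \approx 29040.0 - 706.54 i$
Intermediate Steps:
$z{\left(v,N \right)} = -1 + N$ ($z{\left(v,N \right)} = N - 1 = -1 + N$)
$d = -80$ ($d = -80 - \left(2 - 2\right)^{2} = -80 - 0^{2} = -80 - 0 = -80 + 0 = -80$)
$d \left(\sqrt{z{\left(\left(3 + 1\right)^{2},7 \right)} - 84} - 363\right) = - 80 \left(\sqrt{\left(-1 + 7\right) - 84} - 363\right) = - 80 \left(\sqrt{6 - 84} - 363\right) = - 80 \left(\sqrt{-78} - 363\right) = - 80 \left(i \sqrt{78} - 363\right) = - 80 \left(-363 + i \sqrt{78}\right) = 29040 - 80 i \sqrt{78}$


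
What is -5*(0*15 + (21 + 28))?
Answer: -245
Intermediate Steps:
-5*(0*15 + (21 + 28)) = -5*(0 + 49) = -5*49 = -245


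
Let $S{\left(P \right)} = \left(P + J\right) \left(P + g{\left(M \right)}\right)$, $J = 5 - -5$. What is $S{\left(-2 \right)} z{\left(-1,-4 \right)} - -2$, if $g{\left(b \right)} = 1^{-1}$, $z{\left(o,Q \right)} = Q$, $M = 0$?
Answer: $34$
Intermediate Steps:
$J = 10$ ($J = 5 + 5 = 10$)
$g{\left(b \right)} = 1$
$S{\left(P \right)} = \left(1 + P\right) \left(10 + P\right)$ ($S{\left(P \right)} = \left(P + 10\right) \left(P + 1\right) = \left(10 + P\right) \left(1 + P\right) = \left(1 + P\right) \left(10 + P\right)$)
$S{\left(-2 \right)} z{\left(-1,-4 \right)} - -2 = \left(10 + \left(-2\right)^{2} + 11 \left(-2\right)\right) \left(-4\right) - -2 = \left(10 + 4 - 22\right) \left(-4\right) + \left(-6 + 8\right) = \left(-8\right) \left(-4\right) + 2 = 32 + 2 = 34$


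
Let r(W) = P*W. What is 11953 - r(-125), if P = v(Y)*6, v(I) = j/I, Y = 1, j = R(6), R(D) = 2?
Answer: 13453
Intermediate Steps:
j = 2
v(I) = 2/I
P = 12 (P = (2/1)*6 = (2*1)*6 = 2*6 = 12)
r(W) = 12*W
11953 - r(-125) = 11953 - 12*(-125) = 11953 - 1*(-1500) = 11953 + 1500 = 13453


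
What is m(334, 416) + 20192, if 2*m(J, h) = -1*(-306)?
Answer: 20345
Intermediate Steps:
m(J, h) = 153 (m(J, h) = (-1*(-306))/2 = (1/2)*306 = 153)
m(334, 416) + 20192 = 153 + 20192 = 20345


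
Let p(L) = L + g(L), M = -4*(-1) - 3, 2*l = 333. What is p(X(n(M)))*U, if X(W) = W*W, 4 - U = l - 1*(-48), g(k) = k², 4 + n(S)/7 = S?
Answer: -41031081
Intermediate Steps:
l = 333/2 (l = (½)*333 = 333/2 ≈ 166.50)
M = 1 (M = 4 - 3 = 1)
n(S) = -28 + 7*S
U = -421/2 (U = 4 - (333/2 - 1*(-48)) = 4 - (333/2 + 48) = 4 - 1*429/2 = 4 - 429/2 = -421/2 ≈ -210.50)
X(W) = W²
p(L) = L + L²
p(X(n(M)))*U = ((-28 + 7*1)²*(1 + (-28 + 7*1)²))*(-421/2) = ((-28 + 7)²*(1 + (-28 + 7)²))*(-421/2) = ((-21)²*(1 + (-21)²))*(-421/2) = (441*(1 + 441))*(-421/2) = (441*442)*(-421/2) = 194922*(-421/2) = -41031081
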